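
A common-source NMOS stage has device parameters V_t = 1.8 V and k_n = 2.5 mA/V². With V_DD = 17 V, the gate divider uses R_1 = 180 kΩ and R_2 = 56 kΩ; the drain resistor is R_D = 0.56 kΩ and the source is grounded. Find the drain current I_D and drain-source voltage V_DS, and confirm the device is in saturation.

V_G = V_DD·R_2/(R_1+R_2) = 17×56/236 = 4.03 V. With the source grounded, V_GS = V_G = 4.03 V.
Assume saturation: I_D = (k_n/2)(V_GS − V_t)² = (2.5/2)×(4.03 − 1.8)² = 1.25×2.23² = 6.24 mA.
V_DS = V_DD − I_D·R_D = 17 − 6.24×0.56 = 13.5 V.
Saturation requires V_DS ≥ V_GS − V_t = 2.23 V; 13.5 ≥ 2.23 ✓.

I_D ≈ 6.2 mA, V_DS ≈ 14 V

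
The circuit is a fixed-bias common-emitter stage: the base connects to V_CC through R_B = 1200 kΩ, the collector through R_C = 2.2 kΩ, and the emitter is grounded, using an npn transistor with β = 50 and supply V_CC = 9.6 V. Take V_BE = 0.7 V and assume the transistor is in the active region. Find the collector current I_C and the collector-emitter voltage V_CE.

I_C ≈ 0.37 mA, V_CE ≈ 8.8 V

Base loop: V_CC = I_B·R_B + V_BE, so I_B = (9.6 − 0.7)/1200 kΩ = 0.00742 mA.
In the active region I_C = β·I_B = 50 × 0.00742 = 0.371 mA.
Collector loop: V_CE = V_CC − I_C·R_C = 9.6 − 0.371×2.2 = 8.78 V.
Since V_CE = 8.78 V > V_CE(sat) ≈ 0.2 V, the transistor is in the active region as assumed.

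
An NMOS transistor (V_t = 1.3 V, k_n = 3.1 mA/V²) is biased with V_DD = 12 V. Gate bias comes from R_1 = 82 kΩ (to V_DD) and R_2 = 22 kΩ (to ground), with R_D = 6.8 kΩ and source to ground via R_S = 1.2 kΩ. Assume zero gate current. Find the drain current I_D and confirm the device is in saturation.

I_D ≈ 0.54 mA

V_G = V_DD·R_2/(R_1+R_2) = 12×22/104 = 2.54 V.
Assume saturation: I_D = (k_n/2)(V_GS − V_t)² with V_GS = V_G − I_D·R_S = 2.54 − 1.2·I_D.
Substituting gives 2.23·I_D² − 5.61·I_D + 2.38 = 0, with roots I_D = 0.54 or 1.97 mA.
The root I_D = 1.97 mA gives V_GS = 0.172 V ≤ V_t, so take I_D = 0.54 mA.
Then V_GS = 1.89 V and V_DS = V_DD − I_D(R_D+R_S) = 12 − 0.54×8 = 7.68 V.
Saturation requires V_DS ≥ V_GS − V_t = 0.59 V; 7.68 ≥ 0.59 ✓.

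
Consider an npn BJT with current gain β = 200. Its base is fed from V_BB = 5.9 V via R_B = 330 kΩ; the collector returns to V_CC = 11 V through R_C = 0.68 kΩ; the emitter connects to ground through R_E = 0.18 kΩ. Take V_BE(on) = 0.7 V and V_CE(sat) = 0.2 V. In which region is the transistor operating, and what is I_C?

Assume active. Base-emitter loop: I_B = (V_BB − V_BE)/(R_B + (β+1)R_E) = (5.9 − 0.7)/(330 + 201×0.18) = 0.0142 mA.
I_C = β·I_B = 200×0.0142 = 2.84 mA.
V_CE = V_CC − I_C·R_C − I_E·R_E = 11 − 2.84×0.68 − 2.85×0.18 = 8.55 V > V_CE(sat), so the active-region assumption holds.

active; I_C ≈ 2.8 mA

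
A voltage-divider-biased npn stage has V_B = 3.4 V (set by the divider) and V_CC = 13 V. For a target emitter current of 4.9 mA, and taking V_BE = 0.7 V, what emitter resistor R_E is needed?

R_E ≈ 0.55 kΩ

V_E = V_B − V_BE = 3.4 − 0.7 = 2.7 V.
R_E = V_E / I_E = 2.7 / 4.9 = 0.551 kΩ.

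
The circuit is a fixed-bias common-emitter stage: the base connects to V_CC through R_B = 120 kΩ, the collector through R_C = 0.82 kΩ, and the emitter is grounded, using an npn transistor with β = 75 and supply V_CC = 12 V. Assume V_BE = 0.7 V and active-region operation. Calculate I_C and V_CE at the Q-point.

Base loop: V_CC = I_B·R_B + V_BE, so I_B = (12 − 0.7)/120 kΩ = 0.0942 mA.
In the active region I_C = β·I_B = 75 × 0.0942 = 7.06 mA.
Collector loop: V_CE = V_CC − I_C·R_C = 12 − 7.06×0.82 = 6.21 V.
Since V_CE = 6.21 V > V_CE(sat) ≈ 0.2 V, the transistor is in the active region as assumed.

I_C ≈ 7.1 mA, V_CE ≈ 6.2 V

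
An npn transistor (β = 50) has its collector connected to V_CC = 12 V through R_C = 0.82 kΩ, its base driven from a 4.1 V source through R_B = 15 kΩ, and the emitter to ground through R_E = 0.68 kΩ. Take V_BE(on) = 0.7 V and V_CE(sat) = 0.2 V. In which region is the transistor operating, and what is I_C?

Assume active. Base-emitter loop: I_B = (V_BB − V_BE)/(R_B + (β+1)R_E) = (4.1 − 0.7)/(15 + 51×0.68) = 0.0684 mA.
I_C = β·I_B = 50×0.0684 = 3.42 mA.
V_CE = V_CC − I_C·R_C − I_E·R_E = 12 − 3.42×0.82 − 3.49×0.68 = 6.82 V > V_CE(sat), so the active-region assumption holds.

active; I_C ≈ 3.4 mA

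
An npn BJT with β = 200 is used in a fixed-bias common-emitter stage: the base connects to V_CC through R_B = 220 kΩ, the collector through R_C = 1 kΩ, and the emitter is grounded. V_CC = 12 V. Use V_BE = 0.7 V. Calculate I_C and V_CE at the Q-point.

I_C ≈ 10 mA, V_CE ≈ 1.7 V

Base loop: V_CC = I_B·R_B + V_BE, so I_B = (12 − 0.7)/220 kΩ = 0.0514 mA.
In the active region I_C = β·I_B = 200 × 0.0514 = 10.3 mA.
Collector loop: V_CE = V_CC − I_C·R_C = 12 − 10.3×1 = 1.73 V.
Since V_CE = 1.73 V > V_CE(sat) ≈ 0.2 V, the transistor is in the active region as assumed.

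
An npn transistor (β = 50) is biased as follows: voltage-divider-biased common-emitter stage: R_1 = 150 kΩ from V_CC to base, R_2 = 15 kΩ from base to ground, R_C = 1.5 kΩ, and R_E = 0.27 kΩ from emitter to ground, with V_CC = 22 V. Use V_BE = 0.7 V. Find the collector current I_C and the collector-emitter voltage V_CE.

I_C ≈ 2.4 mA, V_CE ≈ 18 V

Thevenize the base divider: V_Th = V_CC·R_2/(R_1+R_2) = 22×15/165 = 2 V, R_Th = R_1‖R_2 = 13.6 kΩ.
Base-emitter loop: V_Th = I_B·R_Th + V_BE + (β+1)I_B·R_E, so I_B = (2 − 0.7) / (13.6 + 51×0.27) = 0.0474 mA.
I_C = β·I_B = 50×0.0474 = 2.37 mA, and I_E = (β+1)I_B = 2.42 mA.
V_CE = V_CC − I_C·R_C − I_E·R_E = 22 − 2.37×1.5 − 2.42×0.27 = 17.8 V.
V_CE = 17.8 V > 0.2 V confirms active-region operation.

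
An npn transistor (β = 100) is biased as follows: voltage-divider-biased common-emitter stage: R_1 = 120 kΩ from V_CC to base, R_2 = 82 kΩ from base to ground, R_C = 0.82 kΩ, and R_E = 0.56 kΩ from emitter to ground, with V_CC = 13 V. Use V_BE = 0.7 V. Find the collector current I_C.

Thevenize the base divider: V_Th = V_CC·R_2/(R_1+R_2) = 13×82/202 = 5.28 V, R_Th = R_1‖R_2 = 48.7 kΩ.
Base-emitter loop: V_Th = I_B·R_Th + V_BE + (β+1)I_B·R_E, so I_B = (5.28 − 0.7) / (48.7 + 101×0.56) = 0.0435 mA.
I_C = β·I_B = 100×0.0435 = 4.35 mA, and I_E = (β+1)I_B = 4.39 mA.
V_CE = V_CC − I_C·R_C − I_E·R_E = 13 − 4.35×0.82 − 4.39×0.56 = 6.98 V.
V_CE = 6.98 V > 0.2 V confirms active-region operation.

I_C ≈ 4.3 mA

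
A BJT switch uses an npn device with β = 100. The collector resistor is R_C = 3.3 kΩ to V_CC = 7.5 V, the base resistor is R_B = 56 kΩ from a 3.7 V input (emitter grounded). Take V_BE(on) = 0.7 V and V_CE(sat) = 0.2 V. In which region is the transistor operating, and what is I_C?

Assume active: I_B = (3.7 − 0.7)/56 = 0.0536 mA, giving I_C = β·I_B = 5.36 mA.
But then V_CE = 7.5 − 5.36×3.3 = -10.2 V < V_CE(sat) = 0.2 V — impossible in the active region.
So the transistor is saturated. With V_CE = 0.2 V, I_C = (V_CC − 0.2)/R_C = 7.3/3.3 = 2.21 mA.
Check: β·I_B = 5.36 mA > I_C = 2.21 mA, confirming saturation.

saturation; I_C ≈ 2.2 mA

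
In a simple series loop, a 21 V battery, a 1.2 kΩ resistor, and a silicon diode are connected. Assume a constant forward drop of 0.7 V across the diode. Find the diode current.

KVL around the loop: 21 = V_D + I·R = 0.7 + I × 1.2 kΩ.
So I = (21 − 0.7) / 1.2 kΩ = 20.3 / 1.2 = 16.9 mA.

I ≈ 17 mA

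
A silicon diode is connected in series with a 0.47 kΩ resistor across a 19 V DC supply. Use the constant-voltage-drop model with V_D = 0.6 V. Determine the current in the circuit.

KVL around the loop: 19 = V_D + I·R = 0.6 + I × 0.47 kΩ.
So I = (19 − 0.6) / 0.47 kΩ = 18.4 / 0.47 = 39.1 mA.

I ≈ 39 mA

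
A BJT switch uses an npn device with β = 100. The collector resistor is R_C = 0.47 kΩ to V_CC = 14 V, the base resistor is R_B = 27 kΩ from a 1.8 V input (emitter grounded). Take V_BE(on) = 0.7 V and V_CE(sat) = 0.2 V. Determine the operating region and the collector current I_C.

Assume active. Base-emitter loop: I_B = (V_BB − V_BE)/R_B = (1.8 − 0.7)/27 = 0.0407 mA.
I_C = β·I_B = 100×0.0407 = 4.07 mA.
V_CE = V_CC − I_C·R_C = 14 − 4.07×0.47 = 12.1 V > V_CE(sat), so the active-region assumption holds.

active; I_C ≈ 4.1 mA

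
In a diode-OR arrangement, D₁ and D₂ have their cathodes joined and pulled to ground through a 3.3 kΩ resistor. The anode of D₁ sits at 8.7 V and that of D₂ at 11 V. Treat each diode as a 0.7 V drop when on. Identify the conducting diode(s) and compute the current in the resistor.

Only D₂ conducts; I_R ≈ 3.1 mA

Assume both conduct. Then node N would need to be at both 8.7−0.7 = 8 V and 11−0.7 = 10.3 V, which is impossible.
Assume only D₂ conducts: V_N = 11 − 0.7 = 10.3 V, so I_R = 10.3/3.3 = 3.12 mA.
Check D₁: its anode-to-cathode voltage is 8.7 − 10.3 = -1.6 V < 0.7 V, so it is off. The assumption is consistent.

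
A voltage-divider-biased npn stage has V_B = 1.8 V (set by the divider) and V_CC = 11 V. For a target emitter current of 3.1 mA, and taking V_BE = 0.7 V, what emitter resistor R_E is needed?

V_E = V_B − V_BE = 1.8 − 0.7 = 1.1 V.
R_E = V_E / I_E = 1.1 / 3.1 = 0.355 kΩ.

R_E ≈ 0.35 kΩ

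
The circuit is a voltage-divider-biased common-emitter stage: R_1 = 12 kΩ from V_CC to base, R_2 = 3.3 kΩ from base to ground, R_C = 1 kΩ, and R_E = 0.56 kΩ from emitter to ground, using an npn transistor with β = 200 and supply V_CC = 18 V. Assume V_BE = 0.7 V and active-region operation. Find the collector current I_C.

I_C ≈ 5.5 mA

Thevenize the base divider: V_Th = V_CC·R_2/(R_1+R_2) = 18×3.3/15.3 = 3.88 V, R_Th = R_1‖R_2 = 2.59 kΩ.
Base-emitter loop: V_Th = I_B·R_Th + V_BE + (β+1)I_B·R_E, so I_B = (3.88 − 0.7) / (2.59 + 201×0.56) = 0.0276 mA.
I_C = β·I_B = 200×0.0276 = 5.53 mA, and I_E = (β+1)I_B = 5.56 mA.
V_CE = V_CC − I_C·R_C − I_E·R_E = 18 − 5.53×1 − 5.56×0.56 = 9.36 V.
V_CE = 9.36 V > 0.2 V confirms active-region operation.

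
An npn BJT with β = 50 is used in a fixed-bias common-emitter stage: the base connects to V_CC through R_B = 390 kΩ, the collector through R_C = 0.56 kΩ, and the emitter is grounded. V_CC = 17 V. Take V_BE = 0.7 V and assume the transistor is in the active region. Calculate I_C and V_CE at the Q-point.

Base loop: V_CC = I_B·R_B + V_BE, so I_B = (17 − 0.7)/390 kΩ = 0.0418 mA.
In the active region I_C = β·I_B = 50 × 0.0418 = 2.09 mA.
Collector loop: V_CE = V_CC − I_C·R_C = 17 − 2.09×0.56 = 15.8 V.
Since V_CE = 15.8 V > V_CE(sat) ≈ 0.2 V, the transistor is in the active region as assumed.

I_C ≈ 2.1 mA, V_CE ≈ 16 V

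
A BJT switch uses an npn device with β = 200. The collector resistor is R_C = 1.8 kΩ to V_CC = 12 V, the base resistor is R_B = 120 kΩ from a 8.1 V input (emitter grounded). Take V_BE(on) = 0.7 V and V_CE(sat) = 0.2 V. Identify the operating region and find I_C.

saturation; I_C ≈ 6.6 mA

Assume active: I_B = (8.1 − 0.7)/120 = 0.0617 mA, giving I_C = β·I_B = 12.3 mA.
But then V_CE = 12 − 12.3×1.8 = -10.2 V < V_CE(sat) = 0.2 V — impossible in the active region.
So the transistor is saturated. With V_CE = 0.2 V, I_C = (V_CC − 0.2)/R_C = 11.8/1.8 = 6.56 mA.
Check: β·I_B = 12.3 mA > I_C = 6.56 mA, confirming saturation.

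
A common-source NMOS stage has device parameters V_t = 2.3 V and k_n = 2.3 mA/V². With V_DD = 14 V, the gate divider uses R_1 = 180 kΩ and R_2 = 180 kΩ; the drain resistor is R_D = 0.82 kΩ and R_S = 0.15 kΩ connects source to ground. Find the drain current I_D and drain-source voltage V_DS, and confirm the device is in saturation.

V_G = V_DD·R_2/(R_1+R_2) = 14×180/360 = 7 V.
Assume saturation: I_D = (k_n/2)(V_GS − V_t)² with V_GS = V_G − I_D·R_S = 7 − 0.15·I_D.
Substituting gives 0.0259·I_D² − 2.62·I_D + 25.4 = 0, with roots I_D = 10.9 or 90.5 mA.
The root I_D = 90.5 mA gives V_GS = -6.57 V ≤ V_t, so take I_D = 10.9 mA.
Then V_GS = 5.37 V and V_DS = V_DD − I_D(R_D+R_S) = 14 − 10.9×0.97 = 3.47 V.
Saturation requires V_DS ≥ V_GS − V_t = 3.07 V; 3.47 ≥ 3.07 ✓.

I_D ≈ 11 mA, V_DS ≈ 3.5 V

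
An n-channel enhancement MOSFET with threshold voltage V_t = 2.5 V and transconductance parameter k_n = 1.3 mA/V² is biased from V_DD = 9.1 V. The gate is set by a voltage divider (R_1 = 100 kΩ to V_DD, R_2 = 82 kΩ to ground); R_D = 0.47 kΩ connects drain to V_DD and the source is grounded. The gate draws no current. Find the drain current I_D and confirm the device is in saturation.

V_G = V_DD·R_2/(R_1+R_2) = 9.1×82/182 = 4.1 V. With the source grounded, V_GS = V_G = 4.1 V.
Assume saturation: I_D = (k_n/2)(V_GS − V_t)² = (1.3/2)×(4.1 − 2.5)² = 0.65×1.6² = 1.66 mA.
V_DS = V_DD − I_D·R_D = 9.1 − 1.66×0.47 = 8.32 V.
Saturation requires V_DS ≥ V_GS − V_t = 1.6 V; 8.32 ≥ 1.6 ✓.

I_D ≈ 1.7 mA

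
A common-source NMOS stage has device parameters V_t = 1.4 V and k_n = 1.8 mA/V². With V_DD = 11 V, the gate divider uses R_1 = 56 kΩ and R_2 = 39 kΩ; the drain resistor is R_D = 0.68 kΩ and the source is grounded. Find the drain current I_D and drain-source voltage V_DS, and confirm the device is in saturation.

I_D ≈ 8.7 mA, V_DS ≈ 5.1 V

V_G = V_DD·R_2/(R_1+R_2) = 11×39/95 = 4.52 V. With the source grounded, V_GS = V_G = 4.52 V.
Assume saturation: I_D = (k_n/2)(V_GS − V_t)² = (1.8/2)×(4.52 − 1.4)² = 0.9×3.12² = 8.74 mA.
V_DS = V_DD − I_D·R_D = 11 − 8.74×0.68 = 5.06 V.
Saturation requires V_DS ≥ V_GS − V_t = 3.12 V; 5.06 ≥ 3.12 ✓.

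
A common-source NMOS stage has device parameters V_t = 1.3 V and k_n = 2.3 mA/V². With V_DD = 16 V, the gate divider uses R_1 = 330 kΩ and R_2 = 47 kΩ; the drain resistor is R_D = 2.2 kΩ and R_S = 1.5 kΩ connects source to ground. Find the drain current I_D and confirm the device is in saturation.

V_G = V_DD·R_2/(R_1+R_2) = 16×47/377 = 1.99 V.
Assume saturation: I_D = (k_n/2)(V_GS − V_t)² with V_GS = V_G − I_D·R_S = 1.99 − 1.5·I_D.
Substituting gives 2.59·I_D² − 3.4·I_D + 0.555 = 0, with roots I_D = 0.191 or 1.12 mA.
The root I_D = 1.12 mA gives V_GS = 0.312 V ≤ V_t, so take I_D = 0.191 mA.
Then V_GS = 1.71 V and V_DS = V_DD − I_D(R_D+R_S) = 16 − 0.191×3.7 = 15.3 V.
Saturation requires V_DS ≥ V_GS − V_t = 0.408 V; 15.3 ≥ 0.408 ✓.

I_D ≈ 0.19 mA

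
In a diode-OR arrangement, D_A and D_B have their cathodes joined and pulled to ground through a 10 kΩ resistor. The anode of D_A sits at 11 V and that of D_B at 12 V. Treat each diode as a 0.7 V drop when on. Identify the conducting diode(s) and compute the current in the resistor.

Assume both conduct. Then node N would need to be at both 11−0.7 = 10.3 V and 12−0.7 = 11.3 V, which is impossible.
Assume only D_B conducts: V_N = 12 − 0.7 = 11.3 V, so I_R = 11.3/10 = 1.13 mA.
Check D_A: its anode-to-cathode voltage is 11 − 11.3 = -0.3 V < 0.7 V, so it is off. The assumption is consistent.

Only D_B conducts; I_R ≈ 1.1 mA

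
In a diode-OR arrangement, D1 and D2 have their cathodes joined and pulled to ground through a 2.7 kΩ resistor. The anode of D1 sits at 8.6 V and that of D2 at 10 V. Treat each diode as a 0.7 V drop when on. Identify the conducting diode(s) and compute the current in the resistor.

Assume both conduct. Then node N would need to be at both 8.6−0.7 = 7.9 V and 10−0.7 = 9.3 V, which is impossible.
Assume only D2 conducts: V_N = 10 − 0.7 = 9.3 V, so I_R = 9.3/2.7 = 3.44 mA.
Check D1: its anode-to-cathode voltage is 8.6 − 9.3 = -0.7 V < 0.7 V, so it is off. The assumption is consistent.

Only D2 conducts; I_R ≈ 3.4 mA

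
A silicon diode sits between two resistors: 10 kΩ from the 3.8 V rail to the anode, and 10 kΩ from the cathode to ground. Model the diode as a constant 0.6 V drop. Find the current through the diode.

The two resistors are in series with the diode, so KVL gives 3.8 = I·10 + 0.6 + I·10.
I = (3.8 − 0.6) / (10 + 10) kΩ = 3.2 / 20 = 0.16 mA.

I ≈ 0.16 mA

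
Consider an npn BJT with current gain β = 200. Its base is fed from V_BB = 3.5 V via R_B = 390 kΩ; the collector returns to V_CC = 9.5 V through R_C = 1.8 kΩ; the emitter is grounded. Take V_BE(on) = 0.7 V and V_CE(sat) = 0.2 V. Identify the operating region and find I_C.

active; I_C ≈ 1.4 mA

Assume active. Base-emitter loop: I_B = (V_BB − V_BE)/R_B = (3.5 − 0.7)/390 = 0.00718 mA.
I_C = β·I_B = 200×0.00718 = 1.44 mA.
V_CE = V_CC − I_C·R_C = 9.5 − 1.44×1.8 = 6.92 V > V_CE(sat), so the active-region assumption holds.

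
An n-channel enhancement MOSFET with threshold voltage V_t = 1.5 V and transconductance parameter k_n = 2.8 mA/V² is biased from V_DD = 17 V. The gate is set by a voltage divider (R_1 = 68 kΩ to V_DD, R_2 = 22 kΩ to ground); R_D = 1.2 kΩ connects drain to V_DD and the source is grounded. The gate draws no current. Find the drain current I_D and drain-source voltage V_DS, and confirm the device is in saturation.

I_D ≈ 9.9 mA, V_DS ≈ 5.2 V

V_G = V_DD·R_2/(R_1+R_2) = 17×22/90 = 4.16 V. With the source grounded, V_GS = V_G = 4.16 V.
Assume saturation: I_D = (k_n/2)(V_GS − V_t)² = (2.8/2)×(4.16 − 1.5)² = 1.4×2.66² = 9.87 mA.
V_DS = V_DD − I_D·R_D = 17 − 9.87×1.2 = 5.15 V.
Saturation requires V_DS ≥ V_GS − V_t = 2.66 V; 5.15 ≥ 2.66 ✓.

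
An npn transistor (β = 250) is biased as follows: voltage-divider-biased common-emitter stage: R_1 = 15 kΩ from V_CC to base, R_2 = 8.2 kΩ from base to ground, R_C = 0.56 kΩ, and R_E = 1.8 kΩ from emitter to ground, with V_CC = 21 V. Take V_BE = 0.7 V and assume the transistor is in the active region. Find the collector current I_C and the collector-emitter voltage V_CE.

Thevenize the base divider: V_Th = V_CC·R_2/(R_1+R_2) = 21×8.2/23.2 = 7.42 V, R_Th = R_1‖R_2 = 5.3 kΩ.
Base-emitter loop: V_Th = I_B·R_Th + V_BE + (β+1)I_B·R_E, so I_B = (7.42 − 0.7) / (5.3 + 251×1.8) = 0.0147 mA.
I_C = β·I_B = 250×0.0147 = 3.68 mA, and I_E = (β+1)I_B = 3.69 mA.
V_CE = V_CC − I_C·R_C − I_E·R_E = 21 − 3.68×0.56 − 3.69×1.8 = 12.3 V.
V_CE = 12.3 V > 0.2 V confirms active-region operation.

I_C ≈ 3.7 mA, V_CE ≈ 12 V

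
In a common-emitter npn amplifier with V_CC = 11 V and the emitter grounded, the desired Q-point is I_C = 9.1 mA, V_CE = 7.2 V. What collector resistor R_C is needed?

Collector loop: V_CC = I_C·R_C + V_CE.
R_C = (V_CC − V_CE)/I_C = (11 − 7.2)/9.1 = 0.418 kΩ.

R_C ≈ 0.42 kΩ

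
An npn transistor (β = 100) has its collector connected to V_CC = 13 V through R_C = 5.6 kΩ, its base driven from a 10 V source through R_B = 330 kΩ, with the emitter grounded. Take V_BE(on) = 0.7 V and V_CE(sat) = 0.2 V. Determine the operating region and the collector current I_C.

saturation; I_C ≈ 2.3 mA

Assume active: I_B = (10 − 0.7)/330 = 0.0282 mA, giving I_C = β·I_B = 2.82 mA.
But then V_CE = 13 − 2.82×5.6 = -2.78 V < V_CE(sat) = 0.2 V — impossible in the active region.
So the transistor is saturated. With V_CE = 0.2 V, I_C = (V_CC − 0.2)/R_C = 12.8/5.6 = 2.29 mA.
Check: β·I_B = 2.82 mA > I_C = 2.29 mA, confirming saturation.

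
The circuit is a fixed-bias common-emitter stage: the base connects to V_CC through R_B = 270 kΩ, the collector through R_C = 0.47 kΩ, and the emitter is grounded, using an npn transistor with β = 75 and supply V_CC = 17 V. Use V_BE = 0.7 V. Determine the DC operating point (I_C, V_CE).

Base loop: V_CC = I_B·R_B + V_BE, so I_B = (17 − 0.7)/270 kΩ = 0.0604 mA.
In the active region I_C = β·I_B = 75 × 0.0604 = 4.53 mA.
Collector loop: V_CE = V_CC − I_C·R_C = 17 − 4.53×0.47 = 14.9 V.
Since V_CE = 14.9 V > V_CE(sat) ≈ 0.2 V, the transistor is in the active region as assumed.

I_C ≈ 4.5 mA, V_CE ≈ 15 V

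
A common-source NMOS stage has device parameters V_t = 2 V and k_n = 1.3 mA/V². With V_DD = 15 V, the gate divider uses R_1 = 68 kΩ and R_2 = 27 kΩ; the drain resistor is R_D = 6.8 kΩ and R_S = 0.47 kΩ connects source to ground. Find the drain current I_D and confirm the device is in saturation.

V_G = V_DD·R_2/(R_1+R_2) = 15×27/95 = 4.26 V.
Assume saturation: I_D = (k_n/2)(V_GS − V_t)² with V_GS = V_G − I_D·R_S = 4.26 − 0.47·I_D.
Substituting gives 0.144·I_D² − 2.38·I_D + 3.33 = 0, with roots I_D = 1.54 or 15.1 mA.
The root I_D = 15.1 mA gives V_GS = -2.81 V ≤ V_t, so take I_D = 1.54 mA.
Then V_GS = 3.54 V and V_DS = V_DD − I_D(R_D+R_S) = 15 − 1.54×7.27 = 3.8 V.
Saturation requires V_DS ≥ V_GS − V_t = 1.54 V; 3.8 ≥ 1.54 ✓.

I_D ≈ 1.5 mA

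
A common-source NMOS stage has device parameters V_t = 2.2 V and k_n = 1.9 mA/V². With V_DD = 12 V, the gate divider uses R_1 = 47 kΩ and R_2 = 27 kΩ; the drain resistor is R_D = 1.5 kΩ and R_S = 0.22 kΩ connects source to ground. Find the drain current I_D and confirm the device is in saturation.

V_G = V_DD·R_2/(R_1+R_2) = 12×27/74 = 4.38 V.
Assume saturation: I_D = (k_n/2)(V_GS − V_t)² with V_GS = V_G − I_D·R_S = 4.38 − 0.22·I_D.
Substituting gives 0.046·I_D² − 1.91·I_D + 4.51 = 0, with roots I_D = 2.51 or 39 mA.
The root I_D = 39 mA gives V_GS = -4.21 V ≤ V_t, so take I_D = 2.51 mA.
Then V_GS = 3.83 V and V_DS = V_DD − I_D(R_D+R_S) = 12 − 2.51×1.72 = 7.68 V.
Saturation requires V_DS ≥ V_GS − V_t = 1.63 V; 7.68 ≥ 1.63 ✓.

I_D ≈ 2.5 mA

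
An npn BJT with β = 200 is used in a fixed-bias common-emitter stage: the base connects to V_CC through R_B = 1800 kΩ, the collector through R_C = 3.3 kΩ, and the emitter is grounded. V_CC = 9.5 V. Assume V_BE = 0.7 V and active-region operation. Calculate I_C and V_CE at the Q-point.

I_C ≈ 0.98 mA, V_CE ≈ 6.3 V

Base loop: V_CC = I_B·R_B + V_BE, so I_B = (9.5 − 0.7)/1800 kΩ = 0.00489 mA.
In the active region I_C = β·I_B = 200 × 0.00489 = 0.978 mA.
Collector loop: V_CE = V_CC − I_C·R_C = 9.5 − 0.978×3.3 = 6.27 V.
Since V_CE = 6.27 V > V_CE(sat) ≈ 0.2 V, the transistor is in the active region as assumed.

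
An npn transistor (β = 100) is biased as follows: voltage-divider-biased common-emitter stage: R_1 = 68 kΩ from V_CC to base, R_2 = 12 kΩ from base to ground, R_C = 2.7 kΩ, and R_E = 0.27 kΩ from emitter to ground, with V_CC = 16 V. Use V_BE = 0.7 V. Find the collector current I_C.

I_C ≈ 4.5 mA

Thevenize the base divider: V_Th = V_CC·R_2/(R_1+R_2) = 16×12/80 = 2.4 V, R_Th = R_1‖R_2 = 10.2 kΩ.
Base-emitter loop: V_Th = I_B·R_Th + V_BE + (β+1)I_B·R_E, so I_B = (2.4 − 0.7) / (10.2 + 101×0.27) = 0.0454 mA.
I_C = β·I_B = 100×0.0454 = 4.54 mA, and I_E = (β+1)I_B = 4.58 mA.
V_CE = V_CC − I_C·R_C − I_E·R_E = 16 − 4.54×2.7 − 4.58×0.27 = 2.51 V.
V_CE = 2.51 V > 0.2 V confirms active-region operation.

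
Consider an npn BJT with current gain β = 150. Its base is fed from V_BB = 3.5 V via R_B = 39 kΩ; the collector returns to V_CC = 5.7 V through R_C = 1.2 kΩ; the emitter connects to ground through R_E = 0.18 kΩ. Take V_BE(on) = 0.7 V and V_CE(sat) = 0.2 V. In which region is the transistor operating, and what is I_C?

saturation; I_C ≈ 4 mA

Assume active: I_B = (3.5 − 0.7)/(39 + 151×0.18) = 0.0423 mA, I_C = β·I_B = 6.35 mA.
Then V_CE = 5.7 − 6.35×1.2 − 6.39×0.18 = -3.07 V < 0.2 V — the active assumption fails.
Re-solve with V_CE = 0.2 V. KCL at the emitter: V_E/R_E = (V_BB−0.7−V_E)/R_B + (V_CC−0.2−V_E)/R_C, giving V_E = 0.726 V.
I_C = (V_CC − 0.2 − V_E)/R_C = (5.5 − 0.726)/1.2 = 3.98 mA.
Check: I_B = (2.8 − 0.726)/39 = 0.0532 mA, and β·I_B = 7.98 mA > I_C, confirming saturation.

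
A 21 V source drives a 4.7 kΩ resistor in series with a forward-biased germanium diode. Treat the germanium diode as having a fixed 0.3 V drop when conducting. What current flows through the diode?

KVL around the loop: 21 = V_D + I·R = 0.3 + I × 4.7 kΩ.
So I = (21 − 0.3) / 4.7 kΩ = 20.7 / 4.7 = 4.4 mA.

I ≈ 4.4 mA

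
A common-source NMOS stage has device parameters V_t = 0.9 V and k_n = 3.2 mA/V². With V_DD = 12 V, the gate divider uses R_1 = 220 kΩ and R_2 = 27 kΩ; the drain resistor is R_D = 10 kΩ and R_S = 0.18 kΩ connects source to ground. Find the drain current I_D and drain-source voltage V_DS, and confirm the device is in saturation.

I_D ≈ 0.22 mA, V_DS ≈ 9.7 V

V_G = V_DD·R_2/(R_1+R_2) = 12×27/247 = 1.31 V.
Assume saturation: I_D = (k_n/2)(V_GS − V_t)² with V_GS = V_G − I_D·R_S = 1.31 − 0.18·I_D.
Substituting gives 0.0518·I_D² − 1.24·I_D + 0.271 = 0, with roots I_D = 0.221 or 23.6 mA.
The root I_D = 23.6 mA gives V_GS = -2.94 V ≤ V_t, so take I_D = 0.221 mA.
Then V_GS = 1.27 V and V_DS = V_DD − I_D(R_D+R_S) = 12 − 0.221×10.2 = 9.75 V.
Saturation requires V_DS ≥ V_GS − V_t = 0.372 V; 9.75 ≥ 0.372 ✓.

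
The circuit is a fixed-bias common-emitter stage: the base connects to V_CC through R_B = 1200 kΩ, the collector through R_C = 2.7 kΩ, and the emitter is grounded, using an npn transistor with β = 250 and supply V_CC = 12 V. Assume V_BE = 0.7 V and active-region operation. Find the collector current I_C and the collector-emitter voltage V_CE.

Base loop: V_CC = I_B·R_B + V_BE, so I_B = (12 − 0.7)/1200 kΩ = 0.00942 mA.
In the active region I_C = β·I_B = 250 × 0.00942 = 2.35 mA.
Collector loop: V_CE = V_CC − I_C·R_C = 12 − 2.35×2.7 = 5.64 V.
Since V_CE = 5.64 V > V_CE(sat) ≈ 0.2 V, the transistor is in the active region as assumed.

I_C ≈ 2.4 mA, V_CE ≈ 5.6 V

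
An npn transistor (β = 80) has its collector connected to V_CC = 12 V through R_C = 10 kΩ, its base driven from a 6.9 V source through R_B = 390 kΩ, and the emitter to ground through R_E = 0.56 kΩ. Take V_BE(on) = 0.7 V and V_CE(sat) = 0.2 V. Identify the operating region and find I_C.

Assume active: I_B = (6.9 − 0.7)/(390 + 81×0.56) = 0.0142 mA, I_C = β·I_B = 1.14 mA.
Then V_CE = 12 − 1.14×10 − 1.15×0.56 = -0.0388 V < 0.2 V — the active assumption fails.
Re-solve with V_CE = 0.2 V. KCL at the emitter: V_E/R_E = (V_BB−0.7−V_E)/R_B + (V_CC−0.2−V_E)/R_C, giving V_E = 0.633 V.
I_C = (V_CC − 0.2 − V_E)/R_C = (11.8 − 0.633)/10 = 1.12 mA.
Check: I_B = (6.2 − 0.633)/390 = 0.0143 mA, and β·I_B = 1.14 mA > I_C, confirming saturation.

saturation; I_C ≈ 1.1 mA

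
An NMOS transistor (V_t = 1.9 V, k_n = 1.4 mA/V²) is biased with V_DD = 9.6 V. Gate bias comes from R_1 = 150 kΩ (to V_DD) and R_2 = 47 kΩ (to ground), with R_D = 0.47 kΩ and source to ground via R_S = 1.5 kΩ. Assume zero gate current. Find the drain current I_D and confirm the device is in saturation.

V_G = V_DD·R_2/(R_1+R_2) = 9.6×47/197 = 2.29 V.
Assume saturation: I_D = (k_n/2)(V_GS − V_t)² with V_GS = V_G − I_D·R_S = 2.29 − 1.5·I_D.
Substituting gives 1.57·I_D² − 1.82·I_D + 0.107 = 0, with roots I_D = 0.0619 or 1.09 mA.
The root I_D = 1.09 mA gives V_GS = 0.65 V ≤ V_t, so take I_D = 0.0619 mA.
Then V_GS = 2.2 V and V_DS = V_DD − I_D(R_D+R_S) = 9.6 − 0.0619×1.97 = 9.48 V.
Saturation requires V_DS ≥ V_GS − V_t = 0.297 V; 9.48 ≥ 0.297 ✓.

I_D ≈ 0.062 mA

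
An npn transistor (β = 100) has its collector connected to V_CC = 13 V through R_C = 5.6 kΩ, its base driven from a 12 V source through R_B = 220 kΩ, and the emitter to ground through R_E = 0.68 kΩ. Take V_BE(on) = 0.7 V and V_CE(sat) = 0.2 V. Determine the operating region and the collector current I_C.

saturation; I_C ≈ 2 mA

Assume active: I_B = (12 − 0.7)/(220 + 101×0.68) = 0.0391 mA, I_C = β·I_B = 3.91 mA.
Then V_CE = 13 − 3.91×5.6 − 3.95×0.68 = -11.6 V < 0.2 V — the active assumption fails.
Re-solve with V_CE = 0.2 V. KCL at the emitter: V_E/R_E = (V_BB−0.7−V_E)/R_B + (V_CC−0.2−V_E)/R_C, giving V_E = 1.41 V.
I_C = (V_CC − 0.2 − V_E)/R_C = (12.8 − 1.41)/5.6 = 2.03 mA.
Check: I_B = (11.3 − 1.41)/220 = 0.0449 mA, and β·I_B = 4.49 mA > I_C, confirming saturation.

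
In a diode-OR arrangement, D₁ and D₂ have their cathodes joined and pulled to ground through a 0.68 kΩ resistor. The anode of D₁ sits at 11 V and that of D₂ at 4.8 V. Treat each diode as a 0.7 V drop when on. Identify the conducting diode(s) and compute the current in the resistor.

Only D₁ conducts; I_R ≈ 15 mA

Assume both conduct. Then node N would need to be at both 11−0.7 = 10.3 V and 4.8−0.7 = 4.1 V, which is impossible.
Assume only D₁ conducts: V_N = 11 − 0.7 = 10.3 V, so I_R = 10.3/0.68 = 15.1 mA.
Check D₂: its anode-to-cathode voltage is 4.8 − 10.3 = -5.5 V < 0.7 V, so it is off. The assumption is consistent.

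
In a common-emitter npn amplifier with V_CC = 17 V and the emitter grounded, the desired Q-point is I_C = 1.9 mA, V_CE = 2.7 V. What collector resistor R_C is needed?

R_C ≈ 7.5 kΩ

Collector loop: V_CC = I_C·R_C + V_CE.
R_C = (V_CC − V_CE)/I_C = (17 − 2.7)/1.9 = 7.53 kΩ.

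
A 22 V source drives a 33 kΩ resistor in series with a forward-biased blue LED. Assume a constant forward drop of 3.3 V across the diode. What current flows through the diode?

I ≈ 0.57 mA

KVL around the loop: 22 = V_D + I·R = 3.3 + I × 33 kΩ.
So I = (22 − 3.3) / 33 kΩ = 18.7 / 33 = 0.567 mA.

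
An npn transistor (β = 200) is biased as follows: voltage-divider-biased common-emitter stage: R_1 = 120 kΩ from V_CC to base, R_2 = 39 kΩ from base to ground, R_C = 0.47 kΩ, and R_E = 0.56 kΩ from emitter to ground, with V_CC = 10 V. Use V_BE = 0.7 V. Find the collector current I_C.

I_C ≈ 2.5 mA

Thevenize the base divider: V_Th = V_CC·R_2/(R_1+R_2) = 10×39/159 = 2.45 V, R_Th = R_1‖R_2 = 29.4 kΩ.
Base-emitter loop: V_Th = I_B·R_Th + V_BE + (β+1)I_B·R_E, so I_B = (2.45 − 0.7) / (29.4 + 201×0.56) = 0.0123 mA.
I_C = β·I_B = 200×0.0123 = 2.47 mA, and I_E = (β+1)I_B = 2.48 mA.
V_CE = V_CC − I_C·R_C − I_E·R_E = 10 − 2.47×0.47 − 2.48×0.56 = 7.45 V.
V_CE = 7.45 V > 0.2 V confirms active-region operation.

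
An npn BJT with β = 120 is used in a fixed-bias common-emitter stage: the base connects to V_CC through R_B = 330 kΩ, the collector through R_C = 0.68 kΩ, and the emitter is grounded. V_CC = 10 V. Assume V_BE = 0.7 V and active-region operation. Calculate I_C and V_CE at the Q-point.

I_C ≈ 3.4 mA, V_CE ≈ 7.7 V

Base loop: V_CC = I_B·R_B + V_BE, so I_B = (10 − 0.7)/330 kΩ = 0.0282 mA.
In the active region I_C = β·I_B = 120 × 0.0282 = 3.38 mA.
Collector loop: V_CE = V_CC − I_C·R_C = 10 − 3.38×0.68 = 7.7 V.
Since V_CE = 7.7 V > V_CE(sat) ≈ 0.2 V, the transistor is in the active region as assumed.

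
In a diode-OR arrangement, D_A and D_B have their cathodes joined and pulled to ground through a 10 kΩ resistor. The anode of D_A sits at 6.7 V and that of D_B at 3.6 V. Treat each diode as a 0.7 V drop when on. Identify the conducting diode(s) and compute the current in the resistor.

Assume both conduct. Then node N would need to be at both 6.7−0.7 = 6 V and 3.6−0.7 = 2.9 V, which is impossible.
Assume only D_A conducts: V_N = 6.7 − 0.7 = 6 V, so I_R = 6/10 = 0.6 mA.
Check D_B: its anode-to-cathode voltage is 3.6 − 6 = -2.4 V < 0.7 V, so it is off. The assumption is consistent.

Only D_A conducts; I_R ≈ 0.6 mA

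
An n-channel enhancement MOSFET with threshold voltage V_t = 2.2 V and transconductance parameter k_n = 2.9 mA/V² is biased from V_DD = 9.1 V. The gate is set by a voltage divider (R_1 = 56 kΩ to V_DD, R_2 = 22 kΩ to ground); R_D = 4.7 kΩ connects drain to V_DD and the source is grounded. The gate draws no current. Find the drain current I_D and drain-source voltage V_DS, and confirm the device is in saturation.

I_D ≈ 0.19 mA, V_DS ≈ 8.2 V

V_G = V_DD·R_2/(R_1+R_2) = 9.1×22/78 = 2.57 V. With the source grounded, V_GS = V_G = 2.57 V.
Assume saturation: I_D = (k_n/2)(V_GS − V_t)² = (2.9/2)×(2.57 − 2.2)² = 1.45×0.367² = 0.195 mA.
V_DS = V_DD − I_D·R_D = 9.1 − 0.195×4.7 = 8.18 V.
Saturation requires V_DS ≥ V_GS − V_t = 0.367 V; 8.18 ≥ 0.367 ✓.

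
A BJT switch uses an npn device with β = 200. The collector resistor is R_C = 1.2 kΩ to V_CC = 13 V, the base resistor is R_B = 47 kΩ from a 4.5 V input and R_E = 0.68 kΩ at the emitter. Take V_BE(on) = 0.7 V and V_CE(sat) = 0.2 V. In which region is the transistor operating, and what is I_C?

Assume active. Base-emitter loop: I_B = (V_BB − V_BE)/(R_B + (β+1)R_E) = (4.5 − 0.7)/(47 + 201×0.68) = 0.0207 mA.
I_C = β·I_B = 200×0.0207 = 4.14 mA.
V_CE = V_CC − I_C·R_C − I_E·R_E = 13 − 4.14×1.2 − 4.16×0.68 = 5.21 V > V_CE(sat), so the active-region assumption holds.

active; I_C ≈ 4.1 mA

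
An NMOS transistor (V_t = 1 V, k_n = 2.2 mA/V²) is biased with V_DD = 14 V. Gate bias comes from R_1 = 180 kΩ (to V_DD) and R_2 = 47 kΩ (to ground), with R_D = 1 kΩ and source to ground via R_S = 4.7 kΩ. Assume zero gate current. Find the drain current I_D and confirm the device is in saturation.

V_G = V_DD·R_2/(R_1+R_2) = 14×47/227 = 2.9 V.
Assume saturation: I_D = (k_n/2)(V_GS − V_t)² with V_GS = V_G − I_D·R_S = 2.9 − 4.7·I_D.
Substituting gives 24.3·I_D² − 20.6·I_D + 3.97 = 0, with roots I_D = 0.294 or 0.555 mA.
The root I_D = 0.555 mA gives V_GS = 0.29 V ≤ V_t, so take I_D = 0.294 mA.
Then V_GS = 1.52 V and V_DS = V_DD − I_D(R_D+R_S) = 14 − 0.294×5.7 = 12.3 V.
Saturation requires V_DS ≥ V_GS − V_t = 0.517 V; 12.3 ≥ 0.517 ✓.

I_D ≈ 0.29 mA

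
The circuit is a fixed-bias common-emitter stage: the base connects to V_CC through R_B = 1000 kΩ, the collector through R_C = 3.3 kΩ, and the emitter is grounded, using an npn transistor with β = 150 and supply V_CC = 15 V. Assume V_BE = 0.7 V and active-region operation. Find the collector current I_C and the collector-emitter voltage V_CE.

I_C ≈ 2.1 mA, V_CE ≈ 7.9 V

Base loop: V_CC = I_B·R_B + V_BE, so I_B = (15 − 0.7)/1000 kΩ = 0.0143 mA.
In the active region I_C = β·I_B = 150 × 0.0143 = 2.15 mA.
Collector loop: V_CE = V_CC − I_C·R_C = 15 − 2.15×3.3 = 7.92 V.
Since V_CE = 7.92 V > V_CE(sat) ≈ 0.2 V, the transistor is in the active region as assumed.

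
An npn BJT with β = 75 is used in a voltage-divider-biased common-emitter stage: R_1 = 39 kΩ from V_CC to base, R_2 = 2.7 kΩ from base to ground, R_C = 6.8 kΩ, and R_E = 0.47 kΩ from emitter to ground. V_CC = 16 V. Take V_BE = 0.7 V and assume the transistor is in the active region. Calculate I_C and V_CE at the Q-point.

I_C ≈ 0.66 mA, V_CE ≈ 11 V

Thevenize the base divider: V_Th = V_CC·R_2/(R_1+R_2) = 16×2.7/41.7 = 1.04 V, R_Th = R_1‖R_2 = 2.53 kΩ.
Base-emitter loop: V_Th = I_B·R_Th + V_BE + (β+1)I_B·R_E, so I_B = (1.04 − 0.7) / (2.53 + 76×0.47) = 0.00878 mA.
I_C = β·I_B = 75×0.00878 = 0.659 mA, and I_E = (β+1)I_B = 0.668 mA.
V_CE = V_CC − I_C·R_C − I_E·R_E = 16 − 0.659×6.8 − 0.668×0.47 = 11.2 V.
V_CE = 11.2 V > 0.2 V confirms active-region operation.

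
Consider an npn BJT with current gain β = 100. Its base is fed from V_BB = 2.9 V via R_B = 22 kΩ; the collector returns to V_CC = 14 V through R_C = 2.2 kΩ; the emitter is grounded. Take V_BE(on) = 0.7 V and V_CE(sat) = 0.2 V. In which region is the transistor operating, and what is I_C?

Assume active: I_B = (2.9 − 0.7)/22 = 0.1 mA, giving I_C = β·I_B = 10 mA.
But then V_CE = 14 − 10×2.2 = -8 V < V_CE(sat) = 0.2 V — impossible in the active region.
So the transistor is saturated. With V_CE = 0.2 V, I_C = (V_CC − 0.2)/R_C = 13.8/2.2 = 6.27 mA.
Check: β·I_B = 10 mA > I_C = 6.27 mA, confirming saturation.

saturation; I_C ≈ 6.3 mA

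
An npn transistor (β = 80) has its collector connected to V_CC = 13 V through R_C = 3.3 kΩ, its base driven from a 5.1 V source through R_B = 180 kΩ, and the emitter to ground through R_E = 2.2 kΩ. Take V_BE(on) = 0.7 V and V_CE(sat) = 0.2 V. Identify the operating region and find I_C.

active; I_C ≈ 0.98 mA

Assume active. Base-emitter loop: I_B = (V_BB − V_BE)/(R_B + (β+1)R_E) = (5.1 − 0.7)/(180 + 81×2.2) = 0.0123 mA.
I_C = β·I_B = 80×0.0123 = 0.983 mA.
V_CE = V_CC − I_C·R_C − I_E·R_E = 13 − 0.983×3.3 − 0.995×2.2 = 7.57 V > V_CE(sat), so the active-region assumption holds.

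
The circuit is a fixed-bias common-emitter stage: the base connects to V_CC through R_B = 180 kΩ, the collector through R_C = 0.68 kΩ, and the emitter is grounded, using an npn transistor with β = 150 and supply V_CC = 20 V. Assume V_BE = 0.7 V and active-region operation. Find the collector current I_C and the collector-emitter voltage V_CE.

Base loop: V_CC = I_B·R_B + V_BE, so I_B = (20 − 0.7)/180 kΩ = 0.107 mA.
In the active region I_C = β·I_B = 150 × 0.107 = 16.1 mA.
Collector loop: V_CE = V_CC − I_C·R_C = 20 − 16.1×0.68 = 9.06 V.
Since V_CE = 9.06 V > V_CE(sat) ≈ 0.2 V, the transistor is in the active region as assumed.

I_C ≈ 16 mA, V_CE ≈ 9.1 V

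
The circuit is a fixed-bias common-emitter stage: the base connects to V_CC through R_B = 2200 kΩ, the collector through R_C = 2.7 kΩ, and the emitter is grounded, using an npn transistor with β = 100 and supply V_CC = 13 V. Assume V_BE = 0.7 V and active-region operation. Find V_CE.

Base loop: V_CC = I_B·R_B + V_BE, so I_B = (13 − 0.7)/2200 kΩ = 0.00559 mA.
In the active region I_C = β·I_B = 100 × 0.00559 = 0.559 mA.
Collector loop: V_CE = V_CC − I_C·R_C = 13 − 0.559×2.7 = 11.5 V.
Since V_CE = 11.5 V > V_CE(sat) ≈ 0.2 V, the transistor is in the active region as assumed.

V_CE ≈ 11 V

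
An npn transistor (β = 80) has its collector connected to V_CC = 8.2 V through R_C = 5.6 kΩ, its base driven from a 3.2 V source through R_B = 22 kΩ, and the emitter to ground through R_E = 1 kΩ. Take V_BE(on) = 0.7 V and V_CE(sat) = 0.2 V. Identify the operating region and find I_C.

Assume active: I_B = (3.2 − 0.7)/(22 + 81×1) = 0.0243 mA, I_C = β·I_B = 1.94 mA.
Then V_CE = 8.2 − 1.94×5.6 − 1.97×1 = -4.64 V < 0.2 V — the active assumption fails.
Re-solve with V_CE = 0.2 V. KCL at the emitter: V_E/R_E = (V_BB−0.7−V_E)/R_B + (V_CC−0.2−V_E)/R_C, giving V_E = 1.26 V.
I_C = (V_CC − 0.2 − V_E)/R_C = (8 − 1.26)/5.6 = 1.2 mA.
Check: I_B = (2.5 − 1.26)/22 = 0.0564 mA, and β·I_B = 4.51 mA > I_C, confirming saturation.

saturation; I_C ≈ 1.2 mA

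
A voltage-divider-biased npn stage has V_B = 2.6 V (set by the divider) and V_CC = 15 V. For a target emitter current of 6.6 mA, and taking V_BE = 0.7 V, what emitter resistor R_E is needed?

V_E = V_B − V_BE = 2.6 − 0.7 = 1.9 V.
R_E = V_E / I_E = 1.9 / 6.6 = 0.288 kΩ.

R_E ≈ 0.29 kΩ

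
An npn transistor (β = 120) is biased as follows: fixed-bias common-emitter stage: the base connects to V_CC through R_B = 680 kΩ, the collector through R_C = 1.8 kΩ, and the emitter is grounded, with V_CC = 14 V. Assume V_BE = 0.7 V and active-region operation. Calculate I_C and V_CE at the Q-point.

Base loop: V_CC = I_B·R_B + V_BE, so I_B = (14 − 0.7)/680 kΩ = 0.0196 mA.
In the active region I_C = β·I_B = 120 × 0.0196 = 2.35 mA.
Collector loop: V_CE = V_CC − I_C·R_C = 14 − 2.35×1.8 = 9.78 V.
Since V_CE = 9.78 V > V_CE(sat) ≈ 0.2 V, the transistor is in the active region as assumed.

I_C ≈ 2.3 mA, V_CE ≈ 9.8 V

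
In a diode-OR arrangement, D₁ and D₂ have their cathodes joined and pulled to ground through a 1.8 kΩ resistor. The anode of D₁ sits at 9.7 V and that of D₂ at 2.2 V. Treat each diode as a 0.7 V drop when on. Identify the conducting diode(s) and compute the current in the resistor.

Only D₁ conducts; I_R ≈ 5 mA

Assume both conduct. Then node N would need to be at both 9.7−0.7 = 9 V and 2.2−0.7 = 1.5 V, which is impossible.
Assume only D₁ conducts: V_N = 9.7 − 0.7 = 9 V, so I_R = 9/1.8 = 5 mA.
Check D₂: its anode-to-cathode voltage is 2.2 − 9 = -6.8 V < 0.7 V, so it is off. The assumption is consistent.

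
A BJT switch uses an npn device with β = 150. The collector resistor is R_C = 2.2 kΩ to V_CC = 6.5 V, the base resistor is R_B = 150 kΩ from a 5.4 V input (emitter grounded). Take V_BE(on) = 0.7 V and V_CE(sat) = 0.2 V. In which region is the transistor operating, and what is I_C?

Assume active: I_B = (5.4 − 0.7)/150 = 0.0313 mA, giving I_C = β·I_B = 4.7 mA.
But then V_CE = 6.5 − 4.7×2.2 = -3.84 V < V_CE(sat) = 0.2 V — impossible in the active region.
So the transistor is saturated. With V_CE = 0.2 V, I_C = (V_CC − 0.2)/R_C = 6.3/2.2 = 2.86 mA.
Check: β·I_B = 4.7 mA > I_C = 2.86 mA, confirming saturation.

saturation; I_C ≈ 2.9 mA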